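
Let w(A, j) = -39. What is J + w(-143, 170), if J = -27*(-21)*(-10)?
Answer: -5709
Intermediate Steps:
J = -5670 (J = 567*(-10) = -5670)
J + w(-143, 170) = -5670 - 39 = -5709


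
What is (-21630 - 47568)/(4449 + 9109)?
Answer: -34599/6779 ≈ -5.1039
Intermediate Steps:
(-21630 - 47568)/(4449 + 9109) = -69198/13558 = -69198*1/13558 = -34599/6779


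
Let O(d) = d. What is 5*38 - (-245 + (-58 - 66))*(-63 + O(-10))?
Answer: -26747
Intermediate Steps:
5*38 - (-245 + (-58 - 66))*(-63 + O(-10)) = 5*38 - (-245 + (-58 - 66))*(-63 - 10) = 190 - (-245 - 124)*(-73) = 190 - (-369)*(-73) = 190 - 1*26937 = 190 - 26937 = -26747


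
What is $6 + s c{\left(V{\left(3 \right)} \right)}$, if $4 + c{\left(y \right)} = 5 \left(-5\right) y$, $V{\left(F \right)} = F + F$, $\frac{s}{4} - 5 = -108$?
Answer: $63454$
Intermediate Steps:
$s = -412$ ($s = 20 + 4 \left(-108\right) = 20 - 432 = -412$)
$V{\left(F \right)} = 2 F$
$c{\left(y \right)} = -4 - 25 y$ ($c{\left(y \right)} = -4 + 5 \left(-5\right) y = -4 - 25 y$)
$6 + s c{\left(V{\left(3 \right)} \right)} = 6 - 412 \left(-4 - 25 \cdot 2 \cdot 3\right) = 6 - 412 \left(-4 - 150\right) = 6 - -63448 = 6 + 63448 = 63454$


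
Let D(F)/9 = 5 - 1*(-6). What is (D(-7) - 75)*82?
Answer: 1968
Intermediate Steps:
D(F) = 99 (D(F) = 9*(5 - 1*(-6)) = 9*(5 + 6) = 9*11 = 99)
(D(-7) - 75)*82 = (99 - 75)*82 = 24*82 = 1968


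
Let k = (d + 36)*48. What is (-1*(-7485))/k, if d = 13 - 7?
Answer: 2495/672 ≈ 3.7128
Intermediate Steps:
d = 6
k = 2016 (k = (6 + 36)*48 = 42*48 = 2016)
(-1*(-7485))/k = -1*(-7485)/2016 = 7485*(1/2016) = 2495/672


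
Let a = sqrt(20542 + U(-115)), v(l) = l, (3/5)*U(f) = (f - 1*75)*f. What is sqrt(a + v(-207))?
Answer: sqrt(-1863 + 6*sqrt(128157))/3 ≈ 5.6267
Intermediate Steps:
U(f) = 5*f*(-75 + f)/3 (U(f) = 5*((f - 1*75)*f)/3 = 5*((f - 75)*f)/3 = 5*((-75 + f)*f)/3 = 5*(f*(-75 + f))/3 = 5*f*(-75 + f)/3)
a = 2*sqrt(128157)/3 (a = sqrt(20542 + (5/3)*(-115)*(-75 - 115)) = sqrt(20542 + (5/3)*(-115)*(-190)) = sqrt(20542 + 109250/3) = sqrt(170876/3) = 2*sqrt(128157)/3 ≈ 238.66)
sqrt(a + v(-207)) = sqrt(2*sqrt(128157)/3 - 207) = sqrt(-207 + 2*sqrt(128157)/3)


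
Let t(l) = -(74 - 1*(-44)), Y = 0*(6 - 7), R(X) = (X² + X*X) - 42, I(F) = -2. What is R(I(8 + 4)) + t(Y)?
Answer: -152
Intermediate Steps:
R(X) = -42 + 2*X² (R(X) = (X² + X²) - 42 = 2*X² - 42 = -42 + 2*X²)
Y = 0 (Y = 0*(-1) = 0)
t(l) = -118 (t(l) = -(74 + 44) = -1*118 = -118)
R(I(8 + 4)) + t(Y) = (-42 + 2*(-2)²) - 118 = (-42 + 2*4) - 118 = (-42 + 8) - 118 = -34 - 118 = -152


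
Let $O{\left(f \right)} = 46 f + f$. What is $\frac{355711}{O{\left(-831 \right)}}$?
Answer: $- \frac{355711}{39057} \approx -9.1075$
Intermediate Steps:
$O{\left(f \right)} = 47 f$
$\frac{355711}{O{\left(-831 \right)}} = \frac{355711}{47 \left(-831\right)} = \frac{355711}{-39057} = 355711 \left(- \frac{1}{39057}\right) = - \frac{355711}{39057}$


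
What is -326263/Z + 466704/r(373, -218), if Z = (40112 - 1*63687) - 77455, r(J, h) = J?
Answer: 47272801219/37684190 ≈ 1254.4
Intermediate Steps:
Z = -101030 (Z = (40112 - 63687) - 77455 = -23575 - 77455 = -101030)
-326263/Z + 466704/r(373, -218) = -326263/(-101030) + 466704/373 = -326263*(-1/101030) + 466704*(1/373) = 326263/101030 + 466704/373 = 47272801219/37684190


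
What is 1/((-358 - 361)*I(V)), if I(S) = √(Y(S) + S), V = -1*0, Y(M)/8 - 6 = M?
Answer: -√3/8628 ≈ -0.00020075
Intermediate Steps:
Y(M) = 48 + 8*M
V = 0
I(S) = √(48 + 9*S) (I(S) = √((48 + 8*S) + S) = √(48 + 9*S))
1/((-358 - 361)*I(V)) = 1/((-358 - 361)*(√(48 + 9*0))) = 1/((-719)*(√(48 + 0))) = -√3/12/719 = -√3/8628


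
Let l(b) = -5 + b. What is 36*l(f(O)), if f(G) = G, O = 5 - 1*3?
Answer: -108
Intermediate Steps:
O = 2 (O = 5 - 3 = 2)
36*l(f(O)) = 36*(-5 + 2) = 36*(-3) = -108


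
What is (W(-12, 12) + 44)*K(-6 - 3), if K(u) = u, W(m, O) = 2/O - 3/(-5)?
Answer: -4029/10 ≈ -402.90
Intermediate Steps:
W(m, O) = ⅗ + 2/O (W(m, O) = 2/O - 3*(-⅕) = 2/O + ⅗ = ⅗ + 2/O)
(W(-12, 12) + 44)*K(-6 - 3) = ((⅗ + 2/12) + 44)*(-6 - 3) = ((⅗ + 2*(1/12)) + 44)*(-9) = ((⅗ + ⅙) + 44)*(-9) = (23/30 + 44)*(-9) = (1343/30)*(-9) = -4029/10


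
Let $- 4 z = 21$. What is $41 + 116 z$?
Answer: $-568$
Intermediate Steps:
$z = - \frac{21}{4}$ ($z = \left(- \frac{1}{4}\right) 21 = - \frac{21}{4} \approx -5.25$)
$41 + 116 z = 41 + 116 \left(- \frac{21}{4}\right) = 41 - 609 = -568$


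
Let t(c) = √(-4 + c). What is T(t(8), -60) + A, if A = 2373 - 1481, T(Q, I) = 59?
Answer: 951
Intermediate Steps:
A = 892
T(t(8), -60) + A = 59 + 892 = 951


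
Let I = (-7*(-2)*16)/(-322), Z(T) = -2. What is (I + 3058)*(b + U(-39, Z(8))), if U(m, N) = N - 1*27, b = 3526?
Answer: 245902046/23 ≈ 1.0691e+7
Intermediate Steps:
U(m, N) = -27 + N (U(m, N) = N - 27 = -27 + N)
I = -16/23 (I = (14*16)*(-1/322) = 224*(-1/322) = -16/23 ≈ -0.69565)
(I + 3058)*(b + U(-39, Z(8))) = (-16/23 + 3058)*(3526 + (-27 - 2)) = 70318*(3526 - 29)/23 = (70318/23)*3497 = 245902046/23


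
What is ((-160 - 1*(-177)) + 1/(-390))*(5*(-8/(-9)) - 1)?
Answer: 205499/3510 ≈ 58.547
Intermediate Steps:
((-160 - 1*(-177)) + 1/(-390))*(5*(-8/(-9)) - 1) = ((-160 + 177) - 1/390)*(5*(-8*(-⅑)) - 1) = (17 - 1/390)*(5*(8/9) - 1) = 6629*(40/9 - 1)/390 = (6629/390)*(31/9) = 205499/3510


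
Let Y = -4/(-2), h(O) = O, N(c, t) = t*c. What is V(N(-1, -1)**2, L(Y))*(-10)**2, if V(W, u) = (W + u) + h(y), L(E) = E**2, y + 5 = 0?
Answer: 0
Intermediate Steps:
y = -5 (y = -5 + 0 = -5)
N(c, t) = c*t
Y = 2 (Y = -4*(-1/2) = 2)
V(W, u) = -5 + W + u (V(W, u) = (W + u) - 5 = -5 + W + u)
V(N(-1, -1)**2, L(Y))*(-10)**2 = (-5 + (-1*(-1))**2 + 2**2)*(-10)**2 = (-5 + 1**2 + 4)*100 = (-5 + 1 + 4)*100 = 0*100 = 0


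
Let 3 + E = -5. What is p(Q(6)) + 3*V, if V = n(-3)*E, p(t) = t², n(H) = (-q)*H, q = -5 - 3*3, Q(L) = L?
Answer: 1044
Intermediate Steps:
E = -8 (E = -3 - 5 = -8)
q = -14 (q = -5 - 9 = -14)
n(H) = 14*H (n(H) = (-1*(-14))*H = 14*H)
V = 336 (V = (14*(-3))*(-8) = -42*(-8) = 336)
p(Q(6)) + 3*V = 6² + 3*336 = 36 + 1008 = 1044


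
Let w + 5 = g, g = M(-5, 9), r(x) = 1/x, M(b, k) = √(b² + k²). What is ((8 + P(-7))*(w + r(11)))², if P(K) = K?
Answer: 15742/121 - 108*√106/11 ≈ 29.015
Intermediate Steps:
g = √106 (g = √((-5)² + 9²) = √(25 + 81) = √106 ≈ 10.296)
w = -5 + √106 ≈ 5.2956
((8 + P(-7))*(w + r(11)))² = ((8 - 7)*((-5 + √106) + 1/11))² = (1*((-5 + √106) + 1/11))² = (1*(-54/11 + √106))² = (-54/11 + √106)²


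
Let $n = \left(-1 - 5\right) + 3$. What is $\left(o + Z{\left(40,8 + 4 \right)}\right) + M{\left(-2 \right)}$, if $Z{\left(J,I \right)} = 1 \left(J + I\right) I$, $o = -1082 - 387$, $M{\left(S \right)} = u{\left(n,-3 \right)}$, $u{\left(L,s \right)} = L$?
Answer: $-848$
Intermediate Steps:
$n = -3$ ($n = -6 + 3 = -3$)
$M{\left(S \right)} = -3$
$o = -1469$ ($o = -1082 - 387 = -1469$)
$Z{\left(J,I \right)} = I \left(I + J\right)$ ($Z{\left(J,I \right)} = 1 \left(I + J\right) I = \left(I + J\right) I = I \left(I + J\right)$)
$\left(o + Z{\left(40,8 + 4 \right)}\right) + M{\left(-2 \right)} = \left(-1469 + \left(8 + 4\right) \left(\left(8 + 4\right) + 40\right)\right) - 3 = \left(-1469 + 12 \left(12 + 40\right)\right) - 3 = \left(-1469 + 12 \cdot 52\right) - 3 = \left(-1469 + 624\right) - 3 = -845 - 3 = -848$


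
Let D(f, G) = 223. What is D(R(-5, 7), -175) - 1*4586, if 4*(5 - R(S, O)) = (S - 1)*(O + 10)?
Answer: -4363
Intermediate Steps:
R(S, O) = 5 - (-1 + S)*(10 + O)/4 (R(S, O) = 5 - (S - 1)*(O + 10)/4 = 5 - (-1 + S)*(10 + O)/4)
D(R(-5, 7), -175) - 1*4586 = 223 - 1*4586 = 223 - 4586 = -4363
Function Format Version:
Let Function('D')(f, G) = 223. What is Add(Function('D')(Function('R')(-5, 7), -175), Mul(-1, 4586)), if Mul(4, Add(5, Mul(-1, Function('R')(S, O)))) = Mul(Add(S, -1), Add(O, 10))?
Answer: -4363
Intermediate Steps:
Function('R')(S, O) = Add(5, Mul(Rational(-1, 4), Add(-1, S), Add(10, O))) (Function('R')(S, O) = Add(5, Mul(Rational(-1, 4), Mul(Add(S, -1), Add(O, 10)))) = Add(5, Mul(Rational(-1, 4), Mul(Add(-1, S), Add(10, O)))) = Add(5, Mul(Rational(-1, 4), Add(-1, S), Add(10, O))))
Add(Function('D')(Function('R')(-5, 7), -175), Mul(-1, 4586)) = Add(223, Mul(-1, 4586)) = Add(223, -4586) = -4363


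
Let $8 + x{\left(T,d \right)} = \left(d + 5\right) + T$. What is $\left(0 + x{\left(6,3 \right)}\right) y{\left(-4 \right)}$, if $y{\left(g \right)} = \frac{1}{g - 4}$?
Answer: $- \frac{3}{4} \approx -0.75$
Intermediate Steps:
$y{\left(g \right)} = \frac{1}{-4 + g}$
$x{\left(T,d \right)} = -3 + T + d$ ($x{\left(T,d \right)} = -8 + \left(\left(d + 5\right) + T\right) = -8 + \left(\left(5 + d\right) + T\right) = -8 + \left(5 + T + d\right) = -3 + T + d$)
$\left(0 + x{\left(6,3 \right)}\right) y{\left(-4 \right)} = \frac{0 + \left(-3 + 6 + 3\right)}{-4 - 4} = \frac{0 + 6}{-8} = 6 \left(- \frac{1}{8}\right) = - \frac{3}{4}$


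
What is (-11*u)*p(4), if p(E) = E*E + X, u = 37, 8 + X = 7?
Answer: -6105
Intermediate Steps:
X = -1 (X = -8 + 7 = -1)
p(E) = -1 + E² (p(E) = E*E - 1 = E² - 1 = -1 + E²)
(-11*u)*p(4) = (-11*37)*(-1 + 4²) = -407*(-1 + 16) = -407*15 = -6105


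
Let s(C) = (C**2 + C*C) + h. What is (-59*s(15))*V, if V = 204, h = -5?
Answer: -5356020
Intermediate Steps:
s(C) = -5 + 2*C**2 (s(C) = (C**2 + C*C) - 5 = (C**2 + C**2) - 5 = 2*C**2 - 5 = -5 + 2*C**2)
(-59*s(15))*V = -59*(-5 + 2*15**2)*204 = -59*(-5 + 2*225)*204 = -59*(-5 + 450)*204 = -59*445*204 = -26255*204 = -5356020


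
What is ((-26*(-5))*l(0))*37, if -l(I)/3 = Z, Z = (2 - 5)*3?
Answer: 129870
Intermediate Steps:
Z = -9 (Z = -3*3 = -9)
l(I) = 27 (l(I) = -3*(-9) = 27)
((-26*(-5))*l(0))*37 = (-26*(-5)*27)*37 = (130*27)*37 = 3510*37 = 129870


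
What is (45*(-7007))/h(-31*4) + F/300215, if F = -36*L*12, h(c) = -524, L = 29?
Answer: 94655728053/157312660 ≈ 601.70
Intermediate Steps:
F = -12528 (F = -36*29*12 = -1044*12 = -12528)
(45*(-7007))/h(-31*4) + F/300215 = (45*(-7007))/(-524) - 12528/300215 = -315315*(-1/524) - 12528*1/300215 = 315315/524 - 12528/300215 = 94655728053/157312660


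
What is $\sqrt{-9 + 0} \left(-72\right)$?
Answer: $- 216 i \approx - 216.0 i$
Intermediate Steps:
$\sqrt{-9 + 0} \left(-72\right) = \sqrt{-9} \left(-72\right) = 3 i \left(-72\right) = - 216 i$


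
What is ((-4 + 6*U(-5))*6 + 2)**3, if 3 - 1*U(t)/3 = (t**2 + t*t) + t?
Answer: -94694109112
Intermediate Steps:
U(t) = 9 - 6*t**2 - 3*t (U(t) = 9 - 3*((t**2 + t*t) + t) = 9 - 3*((t**2 + t**2) + t) = 9 - 3*(2*t**2 + t) = 9 - 3*(t + 2*t**2) = 9 + (-6*t**2 - 3*t) = 9 - 6*t**2 - 3*t)
((-4 + 6*U(-5))*6 + 2)**3 = ((-4 + 6*(9 - 6*(-5)**2 - 3*(-5)))*6 + 2)**3 = ((-4 + 6*(9 - 6*25 + 15))*6 + 2)**3 = ((-4 + 6*(9 - 150 + 15))*6 + 2)**3 = ((-4 + 6*(-126))*6 + 2)**3 = ((-4 - 756)*6 + 2)**3 = (-760*6 + 2)**3 = (-4560 + 2)**3 = (-4558)**3 = -94694109112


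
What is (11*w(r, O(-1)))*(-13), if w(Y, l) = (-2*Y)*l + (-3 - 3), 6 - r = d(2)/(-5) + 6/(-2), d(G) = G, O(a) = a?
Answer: -9152/5 ≈ -1830.4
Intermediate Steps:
r = 47/5 (r = 6 - (2/(-5) + 6/(-2)) = 6 - (2*(-⅕) + 6*(-½)) = 6 - (-⅖ - 3) = 6 - 1*(-17/5) = 6 + 17/5 = 47/5 ≈ 9.4000)
w(Y, l) = -6 - 2*Y*l (w(Y, l) = -2*Y*l - 6 = -6 - 2*Y*l)
(11*w(r, O(-1)))*(-13) = (11*(-6 - 2*47/5*(-1)))*(-13) = (11*(-6 + 94/5))*(-13) = (11*(64/5))*(-13) = (704/5)*(-13) = -9152/5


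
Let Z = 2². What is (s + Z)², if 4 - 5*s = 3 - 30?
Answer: 2601/25 ≈ 104.04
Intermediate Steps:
s = 31/5 (s = ⅘ - (3 - 30)/5 = ⅘ - ⅕*(-27) = ⅘ + 27/5 = 31/5 ≈ 6.2000)
Z = 4
(s + Z)² = (31/5 + 4)² = (51/5)² = 2601/25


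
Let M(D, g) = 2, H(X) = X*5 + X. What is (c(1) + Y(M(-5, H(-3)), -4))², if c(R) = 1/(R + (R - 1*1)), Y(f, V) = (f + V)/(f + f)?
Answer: ¼ ≈ 0.25000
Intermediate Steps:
H(X) = 6*X (H(X) = 5*X + X = 6*X)
Y(f, V) = (V + f)/(2*f) (Y(f, V) = (V + f)/((2*f)) = (V + f)*(1/(2*f)) = (V + f)/(2*f))
c(R) = 1/(-1 + 2*R) (c(R) = 1/(R + (R - 1)) = 1/(R + (-1 + R)) = 1/(-1 + 2*R))
(c(1) + Y(M(-5, H(-3)), -4))² = (1/(-1 + 2*1) + (½)*(-4 + 2)/2)² = (1/(-1 + 2) + (½)*(½)*(-2))² = (1/1 - ½)² = (1 - ½)² = (½)² = ¼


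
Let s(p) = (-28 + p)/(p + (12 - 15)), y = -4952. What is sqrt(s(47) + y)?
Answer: I*sqrt(2396559)/22 ≈ 70.367*I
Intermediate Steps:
s(p) = (-28 + p)/(-3 + p) (s(p) = (-28 + p)/(p - 3) = (-28 + p)/(-3 + p))
sqrt(s(47) + y) = sqrt((-28 + 47)/(-3 + 47) - 4952) = sqrt(19/44 - 4952) = sqrt(-217869/44) = I*sqrt(2396559)/22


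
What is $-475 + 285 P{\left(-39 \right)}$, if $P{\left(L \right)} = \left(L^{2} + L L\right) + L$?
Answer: $855380$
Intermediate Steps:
$P{\left(L \right)} = L + 2 L^{2}$ ($P{\left(L \right)} = \left(L^{2} + L^{2}\right) + L = 2 L^{2} + L = L + 2 L^{2}$)
$-475 + 285 P{\left(-39 \right)} = -475 + 285 \left(- 39 \left(1 + 2 \left(-39\right)\right)\right) = -475 + 285 \left(- 39 \left(1 - 78\right)\right) = -475 + 285 \left(\left(-39\right) \left(-77\right)\right) = -475 + 285 \cdot 3003 = -475 + 855855 = 855380$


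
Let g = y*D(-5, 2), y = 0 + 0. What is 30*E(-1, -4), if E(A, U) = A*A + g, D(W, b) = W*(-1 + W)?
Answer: 30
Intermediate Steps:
y = 0
g = 0 (g = 0*(-5*(-1 - 5)) = 0*(-5*(-6)) = 0*30 = 0)
E(A, U) = A² (E(A, U) = A*A + 0 = A² + 0 = A²)
30*E(-1, -4) = 30*(-1)² = 30*1 = 30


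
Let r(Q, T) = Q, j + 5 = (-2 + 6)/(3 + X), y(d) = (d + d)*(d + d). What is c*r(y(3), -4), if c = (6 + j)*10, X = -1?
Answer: 1080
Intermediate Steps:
y(d) = 4*d² (y(d) = (2*d)*(2*d) = 4*d²)
j = -3 (j = -5 + (-2 + 6)/(3 - 1) = -5 + 4/2 = -5 + 4*(½) = -5 + 2 = -3)
c = 30 (c = (6 - 3)*10 = 3*10 = 30)
c*r(y(3), -4) = 30*(4*3²) = 30*(4*9) = 30*36 = 1080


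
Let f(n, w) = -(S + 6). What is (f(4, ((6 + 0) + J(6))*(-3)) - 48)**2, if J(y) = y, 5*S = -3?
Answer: 71289/25 ≈ 2851.6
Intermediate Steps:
S = -3/5 (S = (1/5)*(-3) = -3/5 ≈ -0.60000)
f(n, w) = -27/5 (f(n, w) = -(-3/5 + 6) = -1*27/5 = -27/5)
(f(4, ((6 + 0) + J(6))*(-3)) - 48)**2 = (-27/5 - 48)**2 = (-267/5)**2 = 71289/25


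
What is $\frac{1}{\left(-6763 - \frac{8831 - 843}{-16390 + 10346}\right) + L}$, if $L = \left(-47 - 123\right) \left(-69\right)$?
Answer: $\frac{1511}{7507134} \approx 0.00020128$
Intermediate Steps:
$L = 11730$ ($L = \left(-170\right) \left(-69\right) = 11730$)
$\frac{1}{\left(-6763 - \frac{8831 - 843}{-16390 + 10346}\right) + L} = \frac{1}{\left(-6763 - \frac{8831 - 843}{-16390 + 10346}\right) + 11730} = \frac{1}{\left(-6763 - \frac{7988}{-6044}\right) + 11730} = \frac{1}{\left(-6763 - 7988 \left(- \frac{1}{6044}\right)\right) + 11730} = \frac{1}{\left(-6763 - - \frac{1997}{1511}\right) + 11730} = \frac{1}{\left(-6763 + \frac{1997}{1511}\right) + 11730} = \frac{1}{- \frac{10216896}{1511} + 11730} = \frac{1}{\frac{7507134}{1511}} = \frac{1511}{7507134}$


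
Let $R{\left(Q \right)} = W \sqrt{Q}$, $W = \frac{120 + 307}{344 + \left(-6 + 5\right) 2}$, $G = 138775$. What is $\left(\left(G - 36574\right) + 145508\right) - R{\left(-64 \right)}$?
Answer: $247709 - \frac{1708 i}{171} \approx 2.4771 \cdot 10^{5} - 9.9883 i$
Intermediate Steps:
$W = \frac{427}{342}$ ($W = \frac{427}{344 - 2} = \frac{427}{342} \approx 1.2485$)
$R{\left(Q \right)} = \frac{427 \sqrt{Q}}{342}$
$\left(\left(G - 36574\right) + 145508\right) - R{\left(-64 \right)} = \left(\left(138775 - 36574\right) + 145508\right) - \frac{427 \sqrt{-64}}{342} = \left(102201 + 145508\right) - \frac{427 \cdot 8 i}{342} = 247709 - \frac{1708 i}{171}$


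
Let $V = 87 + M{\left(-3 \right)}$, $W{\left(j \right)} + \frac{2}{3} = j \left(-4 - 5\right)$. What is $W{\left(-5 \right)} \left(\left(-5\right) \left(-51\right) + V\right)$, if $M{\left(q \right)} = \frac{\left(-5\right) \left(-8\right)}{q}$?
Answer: $\frac{131138}{9} \approx 14571.0$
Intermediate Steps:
$M{\left(q \right)} = \frac{40}{q}$
$W{\left(j \right)} = - \frac{2}{3} - 9 j$ ($W{\left(j \right)} = - \frac{2}{3} + j \left(-4 - 5\right) = - \frac{2}{3} + j \left(-9\right) = - \frac{2}{3} - 9 j$)
$V = \frac{221}{3}$ ($V = 87 + \frac{40}{-3} = 87 + 40 \left(- \frac{1}{3}\right) = 87 - \frac{40}{3} = \frac{221}{3} \approx 73.667$)
$W{\left(-5 \right)} \left(\left(-5\right) \left(-51\right) + V\right) = \left(- \frac{2}{3} - -45\right) \left(\left(-5\right) \left(-51\right) + \frac{221}{3}\right) = \left(- \frac{2}{3} + 45\right) \left(255 + \frac{221}{3}\right) = \frac{133}{3} \cdot \frac{986}{3} = \frac{131138}{9}$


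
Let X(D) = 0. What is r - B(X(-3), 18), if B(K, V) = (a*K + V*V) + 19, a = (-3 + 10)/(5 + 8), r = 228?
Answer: -115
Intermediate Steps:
a = 7/13 ≈ 0.53846
B(K, V) = 19 + V² + 7*K/13 (B(K, V) = (7*K/13 + V*V) + 19 = (7*K/13 + V²) + 19 = (V² + 7*K/13) + 19 = 19 + V² + 7*K/13)
r - B(X(-3), 18) = 228 - (19 + 18² + (7/13)*0) = 228 - (19 + 324 + 0) = 228 - 1*343 = 228 - 343 = -115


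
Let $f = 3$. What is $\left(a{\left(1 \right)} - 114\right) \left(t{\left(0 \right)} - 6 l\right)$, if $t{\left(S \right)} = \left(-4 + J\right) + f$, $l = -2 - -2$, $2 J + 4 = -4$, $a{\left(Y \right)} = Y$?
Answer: $565$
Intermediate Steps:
$J = -4$ ($J = -2 + \frac{1}{2} \left(-4\right) = -2 - 2 = -4$)
$l = 0$ ($l = -2 + 2 = 0$)
$t{\left(S \right)} = -5$ ($t{\left(S \right)} = \left(-4 - 4\right) + 3 = -8 + 3 = -5$)
$\left(a{\left(1 \right)} - 114\right) \left(t{\left(0 \right)} - 6 l\right) = \left(1 - 114\right) \left(-5 - 0\right) = - 113 \left(-5 + 0\right) = \left(-113\right) \left(-5\right) = 565$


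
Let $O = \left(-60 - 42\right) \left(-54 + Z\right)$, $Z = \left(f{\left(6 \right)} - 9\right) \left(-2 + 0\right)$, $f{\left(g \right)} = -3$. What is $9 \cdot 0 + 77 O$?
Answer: $235620$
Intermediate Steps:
$Z = 24$ ($Z = \left(-3 - 9\right) \left(-2 + 0\right) = \left(-12\right) \left(-2\right) = 24$)
$O = 3060$ ($O = \left(-60 - 42\right) \left(-54 + 24\right) = \left(-102\right) \left(-30\right) = 3060$)
$9 \cdot 0 + 77 O = 9 \cdot 0 + 77 \cdot 3060 = 0 + 235620 = 235620$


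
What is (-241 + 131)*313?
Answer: -34430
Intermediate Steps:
(-241 + 131)*313 = -110*313 = -34430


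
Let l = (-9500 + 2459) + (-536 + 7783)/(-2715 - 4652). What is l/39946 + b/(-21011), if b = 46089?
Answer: -7326593160716/3091581463001 ≈ -2.3699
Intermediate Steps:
l = -51878294/7367 (l = -7041 + 7247/(-7367) = -7041 + 7247*(-1/7367) = -7041 - 7247/7367 = -51878294/7367 ≈ -7042.0)
l/39946 + b/(-21011) = -51878294/7367/39946 + 46089/(-21011) = -51878294/7367*1/39946 + 46089*(-1/21011) = -25939147/147141091 - 46089/21011 = -7326593160716/3091581463001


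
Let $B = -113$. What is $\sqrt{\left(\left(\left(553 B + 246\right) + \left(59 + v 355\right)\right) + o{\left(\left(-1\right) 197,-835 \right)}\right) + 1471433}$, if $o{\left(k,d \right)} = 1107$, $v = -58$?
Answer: $\sqrt{1389766} \approx 1178.9$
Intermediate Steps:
$\sqrt{\left(\left(\left(553 B + 246\right) + \left(59 + v 355\right)\right) + o{\left(\left(-1\right) 197,-835 \right)}\right) + 1471433} = \sqrt{\left(\left(\left(553 \left(-113\right) + 246\right) + \left(59 - 20590\right)\right) + 1107\right) + 1471433} = \sqrt{\left(\left(\left(-62489 + 246\right) + \left(59 - 20590\right)\right) + 1107\right) + 1471433} = \sqrt{\left(\left(-62243 - 20531\right) + 1107\right) + 1471433} = \sqrt{\left(-82774 + 1107\right) + 1471433} = \sqrt{-81667 + 1471433} = \sqrt{1389766}$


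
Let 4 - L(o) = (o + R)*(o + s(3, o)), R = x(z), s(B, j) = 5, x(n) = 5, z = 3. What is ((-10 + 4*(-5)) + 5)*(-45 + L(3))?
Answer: 2625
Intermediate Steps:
R = 5
L(o) = 4 - (5 + o)² (L(o) = 4 - (o + 5)*(o + 5) = 4 - (5 + o)*(5 + o) = 4 - (5 + o)²)
((-10 + 4*(-5)) + 5)*(-45 + L(3)) = ((-10 + 4*(-5)) + 5)*(-45 + (-21 - 1*3² - 10*3)) = ((-10 - 20) + 5)*(-45 + (-21 - 1*9 - 30)) = (-30 + 5)*(-45 + (-21 - 9 - 30)) = -25*(-45 - 60) = -25*(-105) = 2625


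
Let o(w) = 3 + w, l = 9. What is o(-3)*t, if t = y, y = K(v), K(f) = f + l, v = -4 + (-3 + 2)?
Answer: 0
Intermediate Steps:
v = -5 (v = -4 - 1 = -5)
K(f) = 9 + f (K(f) = f + 9 = 9 + f)
y = 4 (y = 9 - 5 = 4)
t = 4
o(-3)*t = (3 - 3)*4 = 0*4 = 0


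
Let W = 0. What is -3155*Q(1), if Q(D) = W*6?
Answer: 0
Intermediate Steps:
Q(D) = 0 (Q(D) = 0*6 = 0)
-3155*Q(1) = -3155*0 = 0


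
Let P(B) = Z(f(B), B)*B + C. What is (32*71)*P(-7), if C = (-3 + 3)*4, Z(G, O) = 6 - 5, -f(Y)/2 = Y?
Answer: -15904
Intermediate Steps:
f(Y) = -2*Y
Z(G, O) = 1
C = 0 (C = 0*4 = 0)
P(B) = B (P(B) = 1*B + 0 = B + 0 = B)
(32*71)*P(-7) = (32*71)*(-7) = 2272*(-7) = -15904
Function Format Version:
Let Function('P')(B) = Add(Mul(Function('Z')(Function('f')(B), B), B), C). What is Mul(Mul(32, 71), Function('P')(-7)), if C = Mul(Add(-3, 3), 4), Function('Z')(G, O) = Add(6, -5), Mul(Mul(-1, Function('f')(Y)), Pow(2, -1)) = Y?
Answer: -15904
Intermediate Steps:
Function('f')(Y) = Mul(-2, Y)
Function('Z')(G, O) = 1
C = 0 (C = Mul(0, 4) = 0)
Function('P')(B) = B (Function('P')(B) = Add(Mul(1, B), 0) = Add(B, 0) = B)
Mul(Mul(32, 71), Function('P')(-7)) = Mul(Mul(32, 71), -7) = Mul(2272, -7) = -15904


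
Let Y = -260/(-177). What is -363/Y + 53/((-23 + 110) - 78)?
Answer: -564479/2340 ≈ -241.23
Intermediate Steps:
Y = 260/177 (Y = -260*(-1/177) = 260/177 ≈ 1.4689)
-363/Y + 53/((-23 + 110) - 78) = -363/260/177 + 53/((-23 + 110) - 78) = -363*177/260 + 53/(87 - 78) = -64251/260 + 53/9 = -564479/2340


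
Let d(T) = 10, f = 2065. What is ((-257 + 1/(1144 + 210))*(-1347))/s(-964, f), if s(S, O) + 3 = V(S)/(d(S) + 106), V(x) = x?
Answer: -13593025551/444112 ≈ -30607.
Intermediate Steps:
s(S, O) = -3 + S/116 (s(S, O) = -3 + S/(10 + 106) = -3 + S/116)
((-257 + 1/(1144 + 210))*(-1347))/s(-964, f) = ((-257 + 1/(1144 + 210))*(-1347))/(-3 + (1/116)*(-964)) = ((-257 + 1/1354)*(-1347))/(-3 - 241/29) = ((-257 + 1/1354)*(-1347))/(-328/29) = -347977/1354*(-1347)*(-29/328) = (468725019/1354)*(-29/328) = -13593025551/444112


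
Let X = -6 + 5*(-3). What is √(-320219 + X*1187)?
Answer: I*√345146 ≈ 587.49*I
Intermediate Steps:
X = -21 (X = -6 - 15 = -21)
√(-320219 + X*1187) = √(-320219 - 21*1187) = √(-320219 - 24927) = √(-345146) = I*√345146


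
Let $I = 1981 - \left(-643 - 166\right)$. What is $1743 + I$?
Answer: $4533$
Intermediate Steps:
$I = 2790$ ($I = 1981 - \left(-643 - 166\right) = 1981 - -809 = 1981 + 809 = 2790$)
$1743 + I = 1743 + 2790 = 4533$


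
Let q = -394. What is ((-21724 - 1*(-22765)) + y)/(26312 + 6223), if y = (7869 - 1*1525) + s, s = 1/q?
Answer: 2909689/12818790 ≈ 0.22699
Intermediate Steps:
s = -1/394 (s = 1/(-394) = -1/394 ≈ -0.0025381)
y = 2499535/394 (y = (7869 - 1*1525) - 1/394 = (7869 - 1525) - 1/394 = 6344 - 1/394 = 2499535/394 ≈ 6344.0)
((-21724 - 1*(-22765)) + y)/(26312 + 6223) = ((-21724 - 1*(-22765)) + 2499535/394)/(26312 + 6223) = ((-21724 + 22765) + 2499535/394)/32535 = (1041 + 2499535/394)*(1/32535) = (2909689/394)*(1/32535) = 2909689/12818790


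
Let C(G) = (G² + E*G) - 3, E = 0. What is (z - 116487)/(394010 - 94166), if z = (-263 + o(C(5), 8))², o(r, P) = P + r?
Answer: -31099/149922 ≈ -0.20743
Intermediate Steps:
C(G) = -3 + G² (C(G) = (G² + 0*G) - 3 = (G² + 0) - 3 = G² - 3 = -3 + G²)
z = 54289 (z = (-263 + (8 + (-3 + 5²)))² = (-263 + (8 + (-3 + 25)))² = (-263 + (8 + 22))² = (-263 + 30)² = (-233)² = 54289)
(z - 116487)/(394010 - 94166) = (54289 - 116487)/(394010 - 94166) = -62198/299844 = -62198*1/299844 = -31099/149922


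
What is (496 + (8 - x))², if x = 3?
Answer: 251001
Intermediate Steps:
(496 + (8 - x))² = (496 + (8 - 1*3))² = (496 + (8 - 3))² = (496 + 5)² = 501² = 251001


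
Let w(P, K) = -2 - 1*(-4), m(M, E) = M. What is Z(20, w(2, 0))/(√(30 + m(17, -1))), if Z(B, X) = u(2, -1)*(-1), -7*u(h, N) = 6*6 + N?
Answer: 5*√47/47 ≈ 0.72933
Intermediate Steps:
w(P, K) = 2 (w(P, K) = -2 + 4 = 2)
u(h, N) = -36/7 - N/7 (u(h, N) = -(6*6 + N)/7 = -(36 + N)/7 = -36/7 - N/7)
Z(B, X) = 5 (Z(B, X) = (-36/7 - ⅐*(-1))*(-1) = (-36/7 + ⅐)*(-1) = -5*(-1) = 5)
Z(20, w(2, 0))/(√(30 + m(17, -1))) = 5/(√(30 + 17)) = 5/(√47) = 5*(√47/47) = 5*√47/47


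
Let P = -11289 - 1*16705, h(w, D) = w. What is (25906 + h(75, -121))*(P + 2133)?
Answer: -671894641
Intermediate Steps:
P = -27994 (P = -11289 - 16705 = -27994)
(25906 + h(75, -121))*(P + 2133) = (25906 + 75)*(-27994 + 2133) = 25981*(-25861) = -671894641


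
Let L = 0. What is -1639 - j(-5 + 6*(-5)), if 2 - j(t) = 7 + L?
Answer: -1634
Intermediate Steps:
j(t) = -5 (j(t) = 2 - (7 + 0) = 2 - 1*7 = 2 - 7 = -5)
-1639 - j(-5 + 6*(-5)) = -1639 - 1*(-5) = -1639 + 5 = -1634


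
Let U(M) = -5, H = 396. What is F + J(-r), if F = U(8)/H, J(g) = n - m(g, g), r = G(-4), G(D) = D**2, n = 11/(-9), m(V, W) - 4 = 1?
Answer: -823/132 ≈ -6.2348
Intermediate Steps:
m(V, W) = 5 (m(V, W) = 4 + 1 = 5)
n = -11/9 (n = 11*(-1/9) = -11/9 ≈ -1.2222)
r = 16 (r = (-4)**2 = 16)
J(g) = -56/9 (J(g) = -11/9 - 1*5 = -11/9 - 5 = -56/9)
F = -5/396 ≈ -0.012626
F + J(-r) = -5/396 - 56/9 = -823/132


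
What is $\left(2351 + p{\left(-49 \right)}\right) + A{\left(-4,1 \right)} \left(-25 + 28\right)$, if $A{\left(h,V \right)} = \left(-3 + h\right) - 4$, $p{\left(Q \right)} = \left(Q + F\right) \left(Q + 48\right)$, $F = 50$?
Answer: $2317$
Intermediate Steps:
$p{\left(Q \right)} = \left(48 + Q\right) \left(50 + Q\right)$ ($p{\left(Q \right)} = \left(Q + 50\right) \left(Q + 48\right) = \left(50 + Q\right) \left(48 + Q\right) = \left(48 + Q\right) \left(50 + Q\right)$)
$A{\left(h,V \right)} = -7 + h$
$\left(2351 + p{\left(-49 \right)}\right) + A{\left(-4,1 \right)} \left(-25 + 28\right) = \left(2351 + \left(2400 + \left(-49\right)^{2} + 98 \left(-49\right)\right)\right) + \left(-7 - 4\right) \left(-25 + 28\right) = \left(2351 + \left(2400 + 2401 - 4802\right)\right) - 33 = \left(2351 - 1\right) - 33 = 2350 - 33 = 2317$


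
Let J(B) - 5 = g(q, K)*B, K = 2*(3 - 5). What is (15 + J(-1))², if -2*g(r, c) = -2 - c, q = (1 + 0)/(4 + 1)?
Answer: 441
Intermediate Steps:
q = ⅕ (q = 1/5 = 1*(⅕) = ⅕ ≈ 0.20000)
K = -4 (K = 2*(-2) = -4)
g(r, c) = 1 + c/2 (g(r, c) = -(-2 - c)/2 = 1 + c/2)
J(B) = 5 - B (J(B) = 5 + (1 + (½)*(-4))*B = 5 + (1 - 2)*B = 5 - B)
(15 + J(-1))² = (15 + (5 - 1*(-1)))² = (15 + (5 + 1))² = (15 + 6)² = 21² = 441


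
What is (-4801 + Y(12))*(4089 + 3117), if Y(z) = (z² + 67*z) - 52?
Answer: -28139430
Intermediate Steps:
Y(z) = -52 + z² + 67*z
(-4801 + Y(12))*(4089 + 3117) = (-4801 + (-52 + 12² + 67*12))*(4089 + 3117) = (-4801 + (-52 + 144 + 804))*7206 = (-4801 + 896)*7206 = -3905*7206 = -28139430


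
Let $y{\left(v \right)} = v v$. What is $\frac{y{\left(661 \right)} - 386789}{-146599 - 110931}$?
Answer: $- \frac{25066}{128765} \approx -0.19466$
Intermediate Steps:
$y{\left(v \right)} = v^{2}$
$\frac{y{\left(661 \right)} - 386789}{-146599 - 110931} = \frac{661^{2} - 386789}{-146599 - 110931} = \frac{436921 - 386789}{-257530} = 50132 \left(- \frac{1}{257530}\right) = - \frac{25066}{128765}$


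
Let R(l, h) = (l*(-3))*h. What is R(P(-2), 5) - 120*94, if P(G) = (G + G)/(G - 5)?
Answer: -79020/7 ≈ -11289.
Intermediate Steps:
P(G) = 2*G/(-5 + G) (P(G) = (2*G)/(-5 + G) = 2*G/(-5 + G))
R(l, h) = -3*h*l (R(l, h) = (-3*l)*h = -3*h*l)
R(P(-2), 5) - 120*94 = -3*5*2*(-2)/(-5 - 2) - 120*94 = -3*5*2*(-2)/(-7) - 11280 = -3*5*2*(-2)*(-⅐) - 11280 = -3*5*4/7 - 11280 = -60/7 - 11280 = -79020/7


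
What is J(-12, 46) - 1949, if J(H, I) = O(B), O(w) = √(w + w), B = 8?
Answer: -1945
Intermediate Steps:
O(w) = √2*√w (O(w) = √(2*w) = √2*√w)
J(H, I) = 4 (J(H, I) = √2*√8 = √2*(2*√2) = 4)
J(-12, 46) - 1949 = 4 - 1949 = -1945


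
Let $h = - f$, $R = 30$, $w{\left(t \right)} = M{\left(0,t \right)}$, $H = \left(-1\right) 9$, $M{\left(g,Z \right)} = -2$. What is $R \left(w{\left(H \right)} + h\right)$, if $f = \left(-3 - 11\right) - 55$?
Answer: $2010$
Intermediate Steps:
$H = -9$
$w{\left(t \right)} = -2$
$f = -69$ ($f = -14 - 55 = -69$)
$h = 69$ ($h = \left(-1\right) \left(-69\right) = 69$)
$R \left(w{\left(H \right)} + h\right) = 30 \left(-2 + 69\right) = 30 \cdot 67 = 2010$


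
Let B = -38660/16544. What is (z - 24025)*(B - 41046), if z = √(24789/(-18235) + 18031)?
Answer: 4078866502025/4136 - 24253703*√93673906165/1346785 ≈ 9.8067e+8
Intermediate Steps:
B = -9665/4136 (B = -38660*1/16544 = -9665/4136 ≈ -2.3368)
z = 8*√93673906165/18235 (z = √(24789*(-1/18235) + 18031) = √(-24789/18235 + 18031) = √(328770496/18235) = 8*√93673906165/18235 ≈ 134.27)
(z - 24025)*(B - 41046) = (8*√93673906165/18235 - 24025)*(-9665/4136 - 41046) = (-24025 + 8*√93673906165/18235)*(-169775921/4136) = 4078866502025/4136 - 24253703*√93673906165/1346785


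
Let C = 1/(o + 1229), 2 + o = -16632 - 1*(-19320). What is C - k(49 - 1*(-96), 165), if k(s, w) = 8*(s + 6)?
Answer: -4729319/3915 ≈ -1208.0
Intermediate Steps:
o = 2686 (o = -2 + (-16632 - 1*(-19320)) = -2 + (-16632 + 19320) = -2 + 2688 = 2686)
k(s, w) = 48 + 8*s (k(s, w) = 8*(6 + s) = 48 + 8*s)
C = 1/3915 (C = 1/(2686 + 1229) = 1/3915 ≈ 0.00025543)
C - k(49 - 1*(-96), 165) = 1/3915 - (48 + 8*(49 - 1*(-96))) = 1/3915 - (48 + 8*(49 + 96)) = 1/3915 - (48 + 8*145) = 1/3915 - (48 + 1160) = 1/3915 - 1*1208 = 1/3915 - 1208 = -4729319/3915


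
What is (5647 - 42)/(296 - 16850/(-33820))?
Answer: 18956110/1002757 ≈ 18.904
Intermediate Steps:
(5647 - 42)/(296 - 16850/(-33820)) = 5605/(296 - 16850*(-1/33820)) = 5605/(296 + 1685/3382) = 5605/(1002757/3382) = 5605*(3382/1002757) = 18956110/1002757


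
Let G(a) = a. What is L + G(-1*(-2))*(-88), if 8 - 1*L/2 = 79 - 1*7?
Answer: -304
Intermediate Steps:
L = -128 (L = 16 - 2*(79 - 1*7) = 16 - 2*(79 - 7) = 16 - 2*72 = 16 - 144 = -128)
L + G(-1*(-2))*(-88) = -128 - 1*(-2)*(-88) = -128 + 2*(-88) = -128 - 176 = -304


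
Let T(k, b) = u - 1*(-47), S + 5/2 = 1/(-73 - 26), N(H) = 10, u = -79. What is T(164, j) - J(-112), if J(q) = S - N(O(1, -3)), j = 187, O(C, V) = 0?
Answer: -3859/198 ≈ -19.490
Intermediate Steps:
S = -497/198 (S = -5/2 + 1/(-73 - 26) = -5/2 + 1/(-99) = -5/2 - 1/99 = -497/198 ≈ -2.5101)
T(k, b) = -32 (T(k, b) = -79 - 1*(-47) = -79 + 47 = -32)
J(q) = -2477/198 (J(q) = -497/198 - 1*10 = -497/198 - 10 = -2477/198)
T(164, j) - J(-112) = -32 - 1*(-2477/198) = -32 + 2477/198 = -3859/198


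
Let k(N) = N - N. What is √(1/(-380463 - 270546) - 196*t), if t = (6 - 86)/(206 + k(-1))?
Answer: √342237239198214639/67053927 ≈ 8.7245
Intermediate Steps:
k(N) = 0
t = -40/103 (t = (6 - 86)/(206 + 0) = -80/206 = -80*1/206 = -40/103 ≈ -0.38835)
√(1/(-380463 - 270546) - 196*t) = √(1/(-380463 - 270546) - 196*(-40/103)) = √(1/(-651009) + 7840/103) = √(-1/651009 + 7840/103) = √(5103910457/67053927) = √342237239198214639/67053927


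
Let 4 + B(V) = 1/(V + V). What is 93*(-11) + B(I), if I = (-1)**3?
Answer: -2055/2 ≈ -1027.5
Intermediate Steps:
I = -1
B(V) = -4 + 1/(2*V) (B(V) = -4 + 1/(V + V) = -4 + 1/(2*V))
93*(-11) + B(I) = 93*(-11) + (-4 + (1/2)/(-1)) = -1023 + (-4 + (1/2)*(-1)) = -1023 + (-4 - 1/2) = -1023 - 9/2 = -2055/2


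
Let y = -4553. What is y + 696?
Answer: -3857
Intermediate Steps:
y + 696 = -4553 + 696 = -3857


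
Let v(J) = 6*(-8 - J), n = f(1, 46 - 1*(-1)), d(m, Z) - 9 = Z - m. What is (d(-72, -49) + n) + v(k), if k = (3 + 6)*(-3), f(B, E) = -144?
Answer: 2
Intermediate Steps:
d(m, Z) = 9 + Z - m (d(m, Z) = 9 + (Z - m) = 9 + Z - m)
n = -144
k = -27 (k = 9*(-3) = -27)
v(J) = -48 - 6*J
(d(-72, -49) + n) + v(k) = ((9 - 49 - 1*(-72)) - 144) + (-48 - 6*(-27)) = ((9 - 49 + 72) - 144) + (-48 + 162) = (32 - 144) + 114 = -112 + 114 = 2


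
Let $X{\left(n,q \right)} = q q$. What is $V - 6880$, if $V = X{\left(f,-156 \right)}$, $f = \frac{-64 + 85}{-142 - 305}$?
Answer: $17456$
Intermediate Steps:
$f = - \frac{7}{149}$ ($f = \frac{21}{-447} = 21 \left(- \frac{1}{447}\right) = - \frac{7}{149} \approx -0.04698$)
$X{\left(n,q \right)} = q^{2}$
$V = 24336$ ($V = \left(-156\right)^{2} = 24336$)
$V - 6880 = 24336 - 6880 = 17456$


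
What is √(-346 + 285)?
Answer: I*√61 ≈ 7.8102*I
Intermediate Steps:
√(-346 + 285) = √(-61) = I*√61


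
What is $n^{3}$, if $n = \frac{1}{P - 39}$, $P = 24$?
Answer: $- \frac{1}{3375} \approx -0.0002963$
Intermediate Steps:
$n = - \frac{1}{15}$ ($n = \frac{1}{24 - 39} = \frac{1}{-15} = - \frac{1}{15} \approx -0.066667$)
$n^{3} = \left(- \frac{1}{15}\right)^{3} = - \frac{1}{3375}$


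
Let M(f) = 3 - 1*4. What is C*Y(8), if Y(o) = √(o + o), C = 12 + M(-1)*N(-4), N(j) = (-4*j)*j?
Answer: 304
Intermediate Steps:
N(j) = -4*j²
M(f) = -1 (M(f) = 3 - 4 = -1)
C = 76 (C = 12 - (-4)*(-4)² = 12 - (-4)*16 = 12 - 1*(-64) = 12 + 64 = 76)
Y(o) = √2*√o (Y(o) = √(2*o) = √2*√o)
C*Y(8) = 76*(√2*√8) = 76*(√2*(2*√2)) = 76*4 = 304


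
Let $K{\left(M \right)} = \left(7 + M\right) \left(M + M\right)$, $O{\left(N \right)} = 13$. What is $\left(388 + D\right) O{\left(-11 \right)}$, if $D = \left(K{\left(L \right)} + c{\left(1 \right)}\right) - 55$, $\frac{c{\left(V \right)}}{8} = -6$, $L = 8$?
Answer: $6825$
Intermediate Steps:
$c{\left(V \right)} = -48$ ($c{\left(V \right)} = 8 \left(-6\right) = -48$)
$K{\left(M \right)} = 2 M \left(7 + M\right)$ ($K{\left(M \right)} = \left(7 + M\right) 2 M = 2 M \left(7 + M\right)$)
$D = 137$ ($D = \left(2 \cdot 8 \left(7 + 8\right) - 48\right) - 55 = \left(2 \cdot 8 \cdot 15 - 48\right) - 55 = \left(240 - 48\right) - 55 = 192 - 55 = 137$)
$\left(388 + D\right) O{\left(-11 \right)} = \left(388 + 137\right) 13 = 525 \cdot 13 = 6825$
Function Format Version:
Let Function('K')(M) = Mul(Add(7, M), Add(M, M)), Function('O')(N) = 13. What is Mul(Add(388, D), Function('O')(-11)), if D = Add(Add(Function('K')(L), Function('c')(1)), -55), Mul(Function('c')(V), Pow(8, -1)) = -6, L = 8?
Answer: 6825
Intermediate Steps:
Function('c')(V) = -48 (Function('c')(V) = Mul(8, -6) = -48)
Function('K')(M) = Mul(2, M, Add(7, M)) (Function('K')(M) = Mul(Add(7, M), Mul(2, M)) = Mul(2, M, Add(7, M)))
D = 137 (D = Add(Add(Mul(2, 8, Add(7, 8)), -48), -55) = Add(Add(Mul(2, 8, 15), -48), -55) = Add(Add(240, -48), -55) = Add(192, -55) = 137)
Mul(Add(388, D), Function('O')(-11)) = Mul(Add(388, 137), 13) = Mul(525, 13) = 6825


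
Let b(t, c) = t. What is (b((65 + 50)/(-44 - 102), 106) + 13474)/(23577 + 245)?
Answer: 1967089/3478012 ≈ 0.56558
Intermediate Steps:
(b((65 + 50)/(-44 - 102), 106) + 13474)/(23577 + 245) = ((65 + 50)/(-44 - 102) + 13474)/(23577 + 245) = (115/(-146) + 13474)/23822 = (115*(-1/146) + 13474)*(1/23822) = (-115/146 + 13474)*(1/23822) = (1967089/146)*(1/23822) = 1967089/3478012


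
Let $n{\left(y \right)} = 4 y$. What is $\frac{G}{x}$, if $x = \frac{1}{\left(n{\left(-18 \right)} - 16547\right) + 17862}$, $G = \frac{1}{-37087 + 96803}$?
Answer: $\frac{1243}{59716} \approx 0.020815$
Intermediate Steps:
$G = \frac{1}{59716} \approx 1.6746 \cdot 10^{-5}$
$x = \frac{1}{1243}$ ($x = \frac{1}{\left(4 \left(-18\right) - 16547\right) + 17862} = \frac{1}{\left(-72 - 16547\right) + 17862} = \frac{1}{-16619 + 17862} = \frac{1}{1243} \approx 0.00080451$)
$\frac{G}{x} = \frac{\frac{1}{\frac{1}{1243}}}{59716} = \frac{1}{59716} \cdot 1243 = \frac{1243}{59716}$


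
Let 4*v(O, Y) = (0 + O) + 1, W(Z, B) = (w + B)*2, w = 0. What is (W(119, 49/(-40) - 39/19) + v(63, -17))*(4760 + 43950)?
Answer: 17482019/38 ≈ 4.6005e+5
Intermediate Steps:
W(Z, B) = 2*B (W(Z, B) = (0 + B)*2 = B*2 = 2*B)
v(O, Y) = ¼ + O/4 (v(O, Y) = ((0 + O) + 1)/4 = (O + 1)/4 = (1 + O)/4 = ¼ + O/4)
(W(119, 49/(-40) - 39/19) + v(63, -17))*(4760 + 43950) = (2*(49/(-40) - 39/19) + (¼ + (¼)*63))*(4760 + 43950) = (2*(49*(-1/40) - 39*1/19) + (¼ + 63/4))*48710 = (2*(-49/40 - 39/19) + 16)*48710 = (2*(-2491/760) + 16)*48710 = (-2491/380 + 16)*48710 = (3589/380)*48710 = 17482019/38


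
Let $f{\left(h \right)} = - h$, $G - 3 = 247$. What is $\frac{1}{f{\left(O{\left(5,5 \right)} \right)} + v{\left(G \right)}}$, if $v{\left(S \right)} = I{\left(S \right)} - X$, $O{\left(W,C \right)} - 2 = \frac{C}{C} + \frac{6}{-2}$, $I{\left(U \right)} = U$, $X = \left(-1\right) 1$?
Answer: $\frac{1}{251} \approx 0.0039841$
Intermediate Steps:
$G = 250$ ($G = 3 + 247 = 250$)
$X = -1$
$O{\left(W,C \right)} = 0$ ($O{\left(W,C \right)} = 2 + \left(\frac{C}{C} + \frac{6}{-2}\right) = 2 + \left(1 + 6 \left(- \frac{1}{2}\right)\right) = 2 + \left(1 - 3\right) = 2 - 2 = 0$)
$v{\left(S \right)} = 1 + S$ ($v{\left(S \right)} = S - -1 = S + 1 = 1 + S$)
$\frac{1}{f{\left(O{\left(5,5 \right)} \right)} + v{\left(G \right)}} = \frac{1}{\left(-1\right) 0 + \left(1 + 250\right)} = \frac{1}{0 + 251} = \frac{1}{251}$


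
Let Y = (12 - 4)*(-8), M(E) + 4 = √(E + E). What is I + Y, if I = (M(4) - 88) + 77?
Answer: -79 + 2*√2 ≈ -76.172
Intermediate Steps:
M(E) = -4 + √2*√E (M(E) = -4 + √(E + E) = -4 + √(2*E) = -4 + √2*√E)
Y = -64 (Y = 8*(-8) = -64)
I = -15 + 2*√2 (I = ((-4 + √2*√4) - 88) + 77 = ((-4 + √2*2) - 88) + 77 = ((-4 + 2*√2) - 88) + 77 = (-92 + 2*√2) + 77 = -15 + 2*√2 ≈ -12.172)
I + Y = (-15 + 2*√2) - 64 = -79 + 2*√2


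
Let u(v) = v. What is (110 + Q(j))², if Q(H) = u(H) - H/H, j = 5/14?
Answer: 2343961/196 ≈ 11959.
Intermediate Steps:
j = 5/14 (j = 5*(1/14) = 5/14 ≈ 0.35714)
Q(H) = -1 + H (Q(H) = H - H/H = H - 1*1 = H - 1 = -1 + H)
(110 + Q(j))² = (110 + (-1 + 5/14))² = (110 - 9/14)² = (1531/14)² = 2343961/196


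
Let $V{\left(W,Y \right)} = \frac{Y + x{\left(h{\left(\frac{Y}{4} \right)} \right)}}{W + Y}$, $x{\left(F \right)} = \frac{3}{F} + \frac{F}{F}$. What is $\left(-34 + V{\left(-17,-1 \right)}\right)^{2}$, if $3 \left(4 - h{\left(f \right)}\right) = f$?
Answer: $\frac{2782224}{2401} \approx 1158.8$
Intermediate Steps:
$h{\left(f \right)} = 4 - \frac{f}{3}$
$x{\left(F \right)} = 1 + \frac{3}{F}$ ($x{\left(F \right)} = \frac{3}{F} + 1 = 1 + \frac{3}{F}$)
$V{\left(W,Y \right)} = \frac{Y + \frac{7 - \frac{Y}{12}}{4 - \frac{Y}{12}}}{W + Y}$ ($V{\left(W,Y \right)} = \frac{Y + \frac{3 - \left(-4 + \frac{Y \frac{1}{4}}{3}\right)}{4 - \frac{Y \frac{1}{4}}{3}}}{W + Y} = \frac{Y + \frac{3 - \left(-4 + \frac{\frac{1}{4} Y}{3}\right)}{4 - \frac{\frac{1}{4} Y}{3}}}{W + Y} = \frac{Y + \frac{3 - \left(-4 + \frac{Y}{12}\right)}{4 - \frac{Y}{12}}}{W + Y} = \frac{Y + \frac{7 - \frac{Y}{12}}{4 - \frac{Y}{12}}}{W + Y}$)
$\left(-34 + V{\left(-17,-1 \right)}\right)^{2} = \left(-34 + \frac{-84 - 1 - \left(-48 - 1\right)}{\left(-48 - 1\right) \left(-17 - 1\right)}\right)^{2} = \left(-34 + \frac{-84 - 1 - -49}{\left(-49\right) \left(-18\right)}\right)^{2} = \left(-34 - - \frac{-84 - 1 + 49}{882}\right)^{2} = \left(-34 - \left(- \frac{1}{882}\right) \left(-36\right)\right)^{2} = \left(-34 - \frac{2}{49}\right)^{2} = \left(- \frac{1668}{49}\right)^{2} = \frac{2782224}{2401}$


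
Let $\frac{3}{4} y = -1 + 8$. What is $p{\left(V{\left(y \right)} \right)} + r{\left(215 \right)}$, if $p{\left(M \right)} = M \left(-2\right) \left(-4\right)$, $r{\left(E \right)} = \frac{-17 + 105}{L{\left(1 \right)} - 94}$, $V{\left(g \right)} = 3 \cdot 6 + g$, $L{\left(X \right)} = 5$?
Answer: $\frac{58120}{267} \approx 217.68$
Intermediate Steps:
$y = \frac{28}{3}$ ($y = \frac{4 \left(-1 + 8\right)}{3} = \frac{4}{3} \cdot 7 = \frac{28}{3} \approx 9.3333$)
$V{\left(g \right)} = 18 + g$
$r{\left(E \right)} = - \frac{88}{89}$ ($r{\left(E \right)} = \frac{-17 + 105}{5 - 94} = \frac{88}{-89} = 88 \left(- \frac{1}{89}\right) = - \frac{88}{89}$)
$p{\left(M \right)} = 8 M$ ($p{\left(M \right)} = - 2 M \left(-4\right) = 8 M$)
$p{\left(V{\left(y \right)} \right)} + r{\left(215 \right)} = 8 \left(18 + \frac{28}{3}\right) - \frac{88}{89} = 8 \cdot \frac{82}{3} - \frac{88}{89} = \frac{656}{3} - \frac{88}{89} = \frac{58120}{267}$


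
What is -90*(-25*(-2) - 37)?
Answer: -1170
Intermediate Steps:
-90*(-25*(-2) - 37) = -90*(50 - 37) = -90*13 = -1170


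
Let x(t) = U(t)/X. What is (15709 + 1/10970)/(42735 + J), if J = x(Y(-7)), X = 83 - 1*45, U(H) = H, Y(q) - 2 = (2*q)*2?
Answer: 3274226889/8907113440 ≈ 0.36760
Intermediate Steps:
Y(q) = 2 + 4*q (Y(q) = 2 + (2*q)*2 = 2 + 4*q)
X = 38 (X = 83 - 45 = 38)
x(t) = t/38
J = -13/19 (J = (2 + 4*(-7))/38 = (2 - 28)/38 = (1/38)*(-26) = -13/19 ≈ -0.68421)
(15709 + 1/10970)/(42735 + J) = (15709 + 1/10970)/(42735 - 13/19) = (15709 + 1/10970)/(811952/19) = (172327731/10970)*(19/811952) = 3274226889/8907113440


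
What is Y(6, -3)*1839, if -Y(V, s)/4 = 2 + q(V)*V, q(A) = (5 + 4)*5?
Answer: -2000832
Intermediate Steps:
q(A) = 45 (q(A) = 9*5 = 45)
Y(V, s) = -8 - 180*V (Y(V, s) = -4*(2 + 45*V) = -8 - 180*V)
Y(6, -3)*1839 = (-8 - 180*6)*1839 = (-8 - 1080)*1839 = -1088*1839 = -2000832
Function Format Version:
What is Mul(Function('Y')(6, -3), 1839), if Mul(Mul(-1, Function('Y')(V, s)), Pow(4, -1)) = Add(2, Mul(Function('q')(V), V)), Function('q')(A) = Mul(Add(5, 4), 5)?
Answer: -2000832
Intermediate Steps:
Function('q')(A) = 45 (Function('q')(A) = Mul(9, 5) = 45)
Function('Y')(V, s) = Add(-8, Mul(-180, V)) (Function('Y')(V, s) = Mul(-4, Add(2, Mul(45, V))) = Add(-8, Mul(-180, V)))
Mul(Function('Y')(6, -3), 1839) = Mul(Add(-8, Mul(-180, 6)), 1839) = Mul(Add(-8, -1080), 1839) = Mul(-1088, 1839) = -2000832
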